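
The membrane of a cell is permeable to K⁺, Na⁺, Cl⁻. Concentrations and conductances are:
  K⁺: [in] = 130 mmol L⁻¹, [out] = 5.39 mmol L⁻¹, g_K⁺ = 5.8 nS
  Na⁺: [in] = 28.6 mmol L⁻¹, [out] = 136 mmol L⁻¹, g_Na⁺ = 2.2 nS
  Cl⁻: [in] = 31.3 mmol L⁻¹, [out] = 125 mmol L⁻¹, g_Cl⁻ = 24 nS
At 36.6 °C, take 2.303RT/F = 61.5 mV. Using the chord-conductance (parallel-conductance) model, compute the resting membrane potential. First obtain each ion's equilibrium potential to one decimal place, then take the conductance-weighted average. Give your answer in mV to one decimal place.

E_K⁺ = (61.5/1)·log₁₀(5.39/130) = -85.0 mV
E_Na⁺ = (61.5/1)·log₁₀(136/28.6) = 41.6 mV
E_Cl⁻ = (61.5/-1)·log₁₀(125/31.3) = -37.0 mV
Vm = (Σ gᵢEᵢ)/(Σ gᵢ) = (5.8·-85.0 + 2.2·41.6 + 24·-37.0) / (5.8 + 2.2 + 24)
= -1289.48 / 32 = -40.30 mV

-40.3 mV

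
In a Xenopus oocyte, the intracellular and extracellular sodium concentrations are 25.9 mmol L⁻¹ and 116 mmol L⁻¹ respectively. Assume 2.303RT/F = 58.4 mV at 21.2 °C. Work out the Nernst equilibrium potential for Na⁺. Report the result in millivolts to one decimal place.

E = (58.4/z) · log₁₀([Na⁺]_out/[Na⁺]_in) with z = +1.
= (58.4/1) · log₁₀(116/25.9) = 58.40 · log₁₀(4.479)
= 58.40 · (0.6512) = 38.03 mV

38.0 mV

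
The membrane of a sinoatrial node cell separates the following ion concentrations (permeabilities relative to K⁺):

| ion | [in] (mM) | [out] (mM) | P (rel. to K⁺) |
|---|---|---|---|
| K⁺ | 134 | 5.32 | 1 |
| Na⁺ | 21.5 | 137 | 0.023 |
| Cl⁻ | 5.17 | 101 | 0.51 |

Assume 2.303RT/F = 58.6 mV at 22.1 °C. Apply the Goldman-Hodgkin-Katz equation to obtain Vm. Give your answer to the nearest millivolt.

Vm = 58.6 · log₁₀[(Σ P·[cation]ₒ + Σ P·[anion]ᵢ) / (Σ P·[cation]ᵢ + Σ P·[anion]ₒ)]
Numerator = 1×5.32 + 0.023×137 + 0.51×5.17 = 11.11
Denominator = 1×134 + 0.023×21.5 + 0.51×101 = 186
Vm = 58.6 · log₁₀(0.059717) = 58.6 × (-1.2239) = -71.72 mV

-72 mV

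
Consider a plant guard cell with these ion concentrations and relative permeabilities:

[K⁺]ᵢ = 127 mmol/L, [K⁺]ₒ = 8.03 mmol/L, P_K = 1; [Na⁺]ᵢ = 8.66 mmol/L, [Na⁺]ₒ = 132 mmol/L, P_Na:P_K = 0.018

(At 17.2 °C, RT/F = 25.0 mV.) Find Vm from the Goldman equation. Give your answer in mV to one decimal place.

-62.6 mV

Vm = 25.0 · ln[(Σ P·[cation]ₒ + Σ P·[anion]ᵢ) / (Σ P·[cation]ᵢ + Σ P·[anion]ₒ)]
Numerator = 1×8.03 + 0.018×132 = 10.41
Denominator = 1×127 + 0.018×8.66 = 127.2
Vm = 25.0 · ln(0.081837) = 25.0 × (-2.5030) = -62.58 mV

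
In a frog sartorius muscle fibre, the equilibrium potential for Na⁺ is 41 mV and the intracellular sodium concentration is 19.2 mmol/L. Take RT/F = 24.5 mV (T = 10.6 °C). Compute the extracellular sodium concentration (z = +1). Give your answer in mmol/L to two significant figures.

Nernst: E = (24.5/1) · ln([out]/[in]), so ln([out]/[in]) = 41.0 × 1 / 24.5 = 1.6735.
[out]/[in] = e^(1.6735) = 5.331.
[out] = 5.331 × 19.2 = 102.3 mmol/L.

100 mmol/L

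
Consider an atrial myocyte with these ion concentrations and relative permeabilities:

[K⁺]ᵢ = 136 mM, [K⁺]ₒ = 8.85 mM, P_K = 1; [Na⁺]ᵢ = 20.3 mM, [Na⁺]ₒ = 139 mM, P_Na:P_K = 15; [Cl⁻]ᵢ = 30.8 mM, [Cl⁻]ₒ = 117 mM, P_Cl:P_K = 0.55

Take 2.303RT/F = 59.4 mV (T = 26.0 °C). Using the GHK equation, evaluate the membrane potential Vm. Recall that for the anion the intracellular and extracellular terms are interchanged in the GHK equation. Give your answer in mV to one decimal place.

Vm = 59.4 · log₁₀[(Σ P·[cation]ₒ + Σ P·[anion]ᵢ) / (Σ P·[cation]ᵢ + Σ P·[anion]ₒ)]
Numerator = 1×8.85 + 15×139 + 0.55×30.8 = 2111
Denominator = 1×136 + 15×20.3 + 0.55×117 = 504.9
Vm = 59.4 · log₁₀(4.181) = 59.4 × (0.6213) = 36.90 mV

36.9 mV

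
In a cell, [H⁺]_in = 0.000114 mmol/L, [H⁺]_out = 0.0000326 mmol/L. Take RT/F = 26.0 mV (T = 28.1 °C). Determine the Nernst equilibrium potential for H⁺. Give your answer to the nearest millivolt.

E = (26.0/z) · ln([H⁺]_out/[H⁺]_in) with z = +1.
= (26.0/1) · ln(0.0000326/0.000114) = 26.00 · ln(0.286)
= 26.00 · (-1.2519) = -32.55 mV

-33 mV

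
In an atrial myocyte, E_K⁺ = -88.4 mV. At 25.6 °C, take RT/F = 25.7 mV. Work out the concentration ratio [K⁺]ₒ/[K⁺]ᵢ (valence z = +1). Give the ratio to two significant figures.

0.032

ln([out]/[in]) = E·z/(25.7) = -88.4 × 1 / 25.7 = -3.4397
[out]/[in] = e^(-3.4397) = 0.03207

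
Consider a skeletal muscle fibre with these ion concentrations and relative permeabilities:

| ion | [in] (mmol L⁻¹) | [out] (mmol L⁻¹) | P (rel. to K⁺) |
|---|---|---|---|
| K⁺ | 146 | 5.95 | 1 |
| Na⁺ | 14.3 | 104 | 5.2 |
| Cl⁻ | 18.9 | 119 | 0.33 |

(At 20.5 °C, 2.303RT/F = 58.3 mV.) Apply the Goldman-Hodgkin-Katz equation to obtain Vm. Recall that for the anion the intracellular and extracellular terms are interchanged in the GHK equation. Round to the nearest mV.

19 mV

Vm = 58.3 · log₁₀[(Σ P·[cation]ₒ + Σ P·[anion]ᵢ) / (Σ P·[cation]ᵢ + Σ P·[anion]ₒ)]
Numerator = 1×5.95 + 5.2×104 + 0.33×18.9 = 553
Denominator = 1×146 + 5.2×14.3 + 0.33×119 = 259.6
Vm = 58.3 · log₁₀(2.1299) = 58.3 × (0.3284) = 19.14 mV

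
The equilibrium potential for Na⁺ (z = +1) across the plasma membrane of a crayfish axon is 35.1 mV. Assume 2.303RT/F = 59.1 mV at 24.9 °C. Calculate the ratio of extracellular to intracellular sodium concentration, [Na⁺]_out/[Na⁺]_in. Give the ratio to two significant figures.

3.9

log₁₀([out]/[in]) = E·z/(59.1) = 35.1 × 1 / 59.1 = 0.5939
[out]/[in] = 10^(0.5939) = 3.926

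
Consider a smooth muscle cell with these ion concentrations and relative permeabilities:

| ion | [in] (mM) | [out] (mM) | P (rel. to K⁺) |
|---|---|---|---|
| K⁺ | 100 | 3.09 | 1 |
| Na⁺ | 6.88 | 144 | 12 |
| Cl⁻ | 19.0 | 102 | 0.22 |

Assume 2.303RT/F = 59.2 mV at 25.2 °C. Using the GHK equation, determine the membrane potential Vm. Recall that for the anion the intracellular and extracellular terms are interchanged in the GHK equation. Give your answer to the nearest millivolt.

55 mV

Vm = 59.2 · log₁₀[(Σ P·[cation]ₒ + Σ P·[anion]ᵢ) / (Σ P·[cation]ᵢ + Σ P·[anion]ₒ)]
Numerator = 1×3.09 + 12×144 + 0.22×19.0 = 1735
Denominator = 1×100 + 12×6.88 + 0.22×102 = 205
Vm = 59.2 · log₁₀(8.4647) = 59.2 × (0.9276) = 54.91 mV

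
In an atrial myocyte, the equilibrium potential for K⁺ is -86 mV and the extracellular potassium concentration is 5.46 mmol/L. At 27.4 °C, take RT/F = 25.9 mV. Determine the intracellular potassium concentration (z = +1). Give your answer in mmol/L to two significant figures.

Nernst: E = (25.9/1) · ln([out]/[in]), so ln([out]/[in]) = -86.0 × 1 / 25.9 = -3.3205.
[out]/[in] = e^(-3.3205) = 0.03614.
[in] = 5.46 / 0.03614 = 151.1 mmol/L.

150 mmol/L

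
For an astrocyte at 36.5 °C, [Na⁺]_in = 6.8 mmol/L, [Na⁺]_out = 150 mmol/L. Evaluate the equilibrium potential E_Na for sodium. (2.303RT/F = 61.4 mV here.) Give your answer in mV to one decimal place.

82.5 mV

E = (61.4/z) · log₁₀([Na⁺]_out/[Na⁺]_in) with z = +1.
= (61.4/1) · log₁₀(150/6.8) = 61.40 · log₁₀(22.06)
= 61.40 · (1.3436) = 82.50 mV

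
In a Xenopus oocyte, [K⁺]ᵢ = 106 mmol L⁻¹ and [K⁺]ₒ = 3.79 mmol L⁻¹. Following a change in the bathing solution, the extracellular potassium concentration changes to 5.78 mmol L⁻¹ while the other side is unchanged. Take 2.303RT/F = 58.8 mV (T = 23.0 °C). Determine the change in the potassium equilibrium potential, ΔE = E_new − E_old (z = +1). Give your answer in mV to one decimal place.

E_old = (58.8/1)·log₁₀(3.79/106) = -85.06 mV
E_new = (58.8/1)·log₁₀(5.78/106) = -74.29 mV
ΔE = -74.29 − (-85.06) = 10.78 mV

10.8 mV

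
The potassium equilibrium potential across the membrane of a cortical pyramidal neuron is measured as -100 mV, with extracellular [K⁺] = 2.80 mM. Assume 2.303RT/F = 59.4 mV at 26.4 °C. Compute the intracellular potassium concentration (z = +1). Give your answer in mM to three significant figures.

135 mM

Nernst: E = (59.4/1) · log₁₀([out]/[in]), so log₁₀([out]/[in]) = -100.0 × 1 / 59.4 = -1.6835.
[out]/[in] = 10^(-1.6835) = 0.02073.
[in] = 2.80 / 0.02073 = 135.1 mM.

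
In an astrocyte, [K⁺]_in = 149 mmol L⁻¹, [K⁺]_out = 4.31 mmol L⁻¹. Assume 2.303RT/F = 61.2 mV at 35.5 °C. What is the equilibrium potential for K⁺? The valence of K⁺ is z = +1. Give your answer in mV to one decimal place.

-94.2 mV

E = (61.2/z) · log₁₀([K⁺]_out/[K⁺]_in) with z = +1.
= (61.2/1) · log₁₀(4.31/149) = 61.20 · log₁₀(0.02893)
= 61.20 · (-1.5387) = -94.17 mV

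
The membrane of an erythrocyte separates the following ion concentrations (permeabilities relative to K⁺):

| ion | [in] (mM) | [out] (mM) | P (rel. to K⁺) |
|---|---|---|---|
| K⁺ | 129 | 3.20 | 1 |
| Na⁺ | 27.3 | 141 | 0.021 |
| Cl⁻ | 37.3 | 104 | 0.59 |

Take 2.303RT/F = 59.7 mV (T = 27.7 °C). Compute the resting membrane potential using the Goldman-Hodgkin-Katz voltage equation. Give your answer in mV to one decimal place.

-49.6 mV

Vm = 59.7 · log₁₀[(Σ P·[cation]ₒ + Σ P·[anion]ᵢ) / (Σ P·[cation]ᵢ + Σ P·[anion]ₒ)]
Numerator = 1×3.20 + 0.021×141 + 0.59×37.3 = 28.17
Denominator = 1×129 + 0.021×27.3 + 0.59×104 = 190.9
Vm = 59.7 · log₁₀(0.14753) = 59.7 × (-0.8311) = -49.62 mV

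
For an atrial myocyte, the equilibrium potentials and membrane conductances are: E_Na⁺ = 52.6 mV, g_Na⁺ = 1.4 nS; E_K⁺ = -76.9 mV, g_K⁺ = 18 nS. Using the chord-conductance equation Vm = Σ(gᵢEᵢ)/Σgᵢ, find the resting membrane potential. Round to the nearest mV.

-68 mV

Σ gᵢEᵢ = 1.4·(52.6) + 18·(-76.9) = -1310.56
Σ gᵢ = 1.4 + 18 = 19.4
Vm = -1310.56 / 19.4 = -67.55 mV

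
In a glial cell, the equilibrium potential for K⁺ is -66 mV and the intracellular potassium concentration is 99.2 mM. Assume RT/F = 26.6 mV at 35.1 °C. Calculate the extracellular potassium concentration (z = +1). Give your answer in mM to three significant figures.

8.30 mM

Nernst: E = (26.6/1) · ln([out]/[in]), so ln([out]/[in]) = -66.0 × 1 / 26.6 = -2.4812.
[out]/[in] = e^(-2.4812) = 0.08364.
[out] = 0.08364 × 99.2 = 8.297 mM.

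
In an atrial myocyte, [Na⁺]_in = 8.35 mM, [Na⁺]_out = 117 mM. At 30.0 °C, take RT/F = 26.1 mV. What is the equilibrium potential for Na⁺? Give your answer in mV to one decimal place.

E = (26.1/z) · ln([Na⁺]_out/[Na⁺]_in) with z = +1.
= (26.1/1) · ln(117/8.35) = 26.10 · ln(14.01)
= 26.10 · (2.6399) = 68.90 mV

68.9 mV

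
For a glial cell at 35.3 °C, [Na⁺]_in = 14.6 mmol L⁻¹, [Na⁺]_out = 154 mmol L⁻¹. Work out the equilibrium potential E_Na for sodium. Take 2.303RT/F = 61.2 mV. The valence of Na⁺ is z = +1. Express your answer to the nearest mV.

63 mV

E = (61.2/z) · log₁₀([Na⁺]_out/[Na⁺]_in) with z = +1.
= (61.2/1) · log₁₀(154/14.6) = 61.20 · log₁₀(10.55)
= 61.20 · (1.0232) = 62.62 mV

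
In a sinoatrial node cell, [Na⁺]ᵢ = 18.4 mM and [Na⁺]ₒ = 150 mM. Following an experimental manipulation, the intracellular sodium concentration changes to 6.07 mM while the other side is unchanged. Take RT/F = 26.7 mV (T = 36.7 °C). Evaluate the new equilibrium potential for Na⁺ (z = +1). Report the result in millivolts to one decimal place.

After the shift: [Na⁺]_out = 150, [Na⁺]_in = 6.07 mM.
E_new = (26.7/1)·ln(150/6.07) = 26.70 · (3.2073) = 85.63 mV

85.6 mV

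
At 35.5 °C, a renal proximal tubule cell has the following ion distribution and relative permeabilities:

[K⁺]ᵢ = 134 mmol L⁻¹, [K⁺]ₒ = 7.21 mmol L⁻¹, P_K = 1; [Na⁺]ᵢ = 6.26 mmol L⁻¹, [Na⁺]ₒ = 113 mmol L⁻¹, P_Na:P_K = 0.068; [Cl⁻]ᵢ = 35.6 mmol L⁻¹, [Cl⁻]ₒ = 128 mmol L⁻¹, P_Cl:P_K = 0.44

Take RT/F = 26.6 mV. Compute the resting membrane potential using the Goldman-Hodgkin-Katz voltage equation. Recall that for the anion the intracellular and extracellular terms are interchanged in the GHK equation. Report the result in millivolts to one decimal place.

Vm = 26.6 · ln[(Σ P·[cation]ₒ + Σ P·[anion]ᵢ) / (Σ P·[cation]ᵢ + Σ P·[anion]ₒ)]
Numerator = 1×7.21 + 0.068×113 + 0.44×35.6 = 30.56
Denominator = 1×134 + 0.068×6.26 + 0.44×128 = 190.7
Vm = 26.6 · ln(0.1602) = 26.6 × (-1.8313) = -48.71 mV

-48.7 mV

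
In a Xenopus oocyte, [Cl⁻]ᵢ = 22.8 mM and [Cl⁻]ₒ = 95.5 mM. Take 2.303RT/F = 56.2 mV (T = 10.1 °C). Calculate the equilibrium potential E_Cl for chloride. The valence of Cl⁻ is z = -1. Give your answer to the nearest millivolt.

-35 mV

E = (56.2/z) · log₁₀([Cl⁻]_out/[Cl⁻]_in) with z = -1.
For an anion, dividing by z = -1 reverses the sign.
= (56.2/-1) · log₁₀(95.5/22.8) = -56.20 · log₁₀(4.189)
= -56.20 · (0.6221) = -34.96 mV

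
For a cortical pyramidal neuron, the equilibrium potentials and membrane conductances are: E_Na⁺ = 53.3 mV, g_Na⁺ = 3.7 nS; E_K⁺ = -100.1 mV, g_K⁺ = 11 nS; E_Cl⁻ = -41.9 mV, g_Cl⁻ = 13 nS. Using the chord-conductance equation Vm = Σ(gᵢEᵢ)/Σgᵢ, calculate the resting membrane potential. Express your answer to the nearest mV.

-52 mV

Σ gᵢEᵢ = 3.7·(53.3) + 11·(-100.1) + 13·(-41.9) = -1448.59
Σ gᵢ = 3.7 + 11 + 13 = 27.7
Vm = -1448.59 / 27.7 = -52.30 mV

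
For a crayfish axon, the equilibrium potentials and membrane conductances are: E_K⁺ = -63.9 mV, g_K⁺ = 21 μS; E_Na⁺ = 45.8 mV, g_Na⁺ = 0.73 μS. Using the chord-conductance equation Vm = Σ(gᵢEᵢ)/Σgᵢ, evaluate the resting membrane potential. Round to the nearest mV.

Σ gᵢEᵢ = 21·(-63.9) + 0.73·(45.8) = -1308.47
Σ gᵢ = 21 + 0.73 = 21.73
Vm = -1308.47 / 21.73 = -60.21 mV

-60 mV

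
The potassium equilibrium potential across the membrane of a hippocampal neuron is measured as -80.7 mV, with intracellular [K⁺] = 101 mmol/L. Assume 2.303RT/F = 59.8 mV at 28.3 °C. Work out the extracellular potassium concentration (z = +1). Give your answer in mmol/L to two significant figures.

4.5 mmol/L

Nernst: E = (59.8/1) · log₁₀([out]/[in]), so log₁₀([out]/[in]) = -80.7 × 1 / 59.8 = -1.3495.
[out]/[in] = 10^(-1.3495) = 0.04472.
[out] = 0.04472 × 101 = 4.517 mmol/L.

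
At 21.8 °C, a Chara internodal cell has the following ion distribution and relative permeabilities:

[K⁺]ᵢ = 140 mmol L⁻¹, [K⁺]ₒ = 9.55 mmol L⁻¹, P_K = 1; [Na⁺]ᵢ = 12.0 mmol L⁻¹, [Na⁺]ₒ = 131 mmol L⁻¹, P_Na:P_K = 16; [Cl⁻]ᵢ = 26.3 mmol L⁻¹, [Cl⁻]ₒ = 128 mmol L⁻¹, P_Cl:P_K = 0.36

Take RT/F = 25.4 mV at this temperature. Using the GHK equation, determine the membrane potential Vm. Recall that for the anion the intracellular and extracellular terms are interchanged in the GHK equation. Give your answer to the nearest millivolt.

44 mV

Vm = 25.4 · ln[(Σ P·[cation]ₒ + Σ P·[anion]ᵢ) / (Σ P·[cation]ᵢ + Σ P·[anion]ₒ)]
Numerator = 1×9.55 + 16×131 + 0.36×26.3 = 2115
Denominator = 1×140 + 16×12.0 + 0.36×128 = 378.1
Vm = 25.4 · ln(5.5941) = 25.4 × (1.7217) = 43.73 mV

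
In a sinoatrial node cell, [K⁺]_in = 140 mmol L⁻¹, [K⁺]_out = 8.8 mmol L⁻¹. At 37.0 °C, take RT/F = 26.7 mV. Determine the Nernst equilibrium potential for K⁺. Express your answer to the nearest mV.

-74 mV

E = (26.7/z) · ln([K⁺]_out/[K⁺]_in) with z = +1.
= (26.7/1) · ln(8.8/140) = 26.70 · ln(0.06286)
= 26.70 · (-2.7669) = -73.88 mV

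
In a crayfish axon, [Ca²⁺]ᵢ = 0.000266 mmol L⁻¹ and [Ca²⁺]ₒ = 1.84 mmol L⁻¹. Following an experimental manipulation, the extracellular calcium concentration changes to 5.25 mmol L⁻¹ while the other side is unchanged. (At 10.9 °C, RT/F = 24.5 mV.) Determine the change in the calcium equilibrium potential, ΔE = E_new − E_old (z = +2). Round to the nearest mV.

13 mV

E_old = (24.5/2)·ln(1.84/0.000266) = 108.31 mV
E_new = (24.5/2)·ln(5.25/0.000266) = 121.16 mV
ΔE = 121.16 − (108.31) = 12.84 mV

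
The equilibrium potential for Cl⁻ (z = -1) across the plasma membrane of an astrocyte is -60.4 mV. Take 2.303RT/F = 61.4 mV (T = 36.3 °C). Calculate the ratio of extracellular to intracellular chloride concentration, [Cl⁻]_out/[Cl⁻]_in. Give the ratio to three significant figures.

9.63

log₁₀([out]/[in]) = E·z/(61.4) = -60.4 × -1 / 61.4 = 0.9837
[out]/[in] = 10^(0.9837) = 9.632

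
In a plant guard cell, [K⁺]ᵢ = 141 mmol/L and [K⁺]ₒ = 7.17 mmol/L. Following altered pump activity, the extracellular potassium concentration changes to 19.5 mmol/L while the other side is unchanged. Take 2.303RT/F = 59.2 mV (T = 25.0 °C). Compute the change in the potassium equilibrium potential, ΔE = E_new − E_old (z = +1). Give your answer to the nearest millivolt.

26 mV

E_old = (59.2/1)·log₁₀(7.17/141) = -76.59 mV
E_new = (59.2/1)·log₁₀(19.5/141) = -50.86 mV
ΔE = -50.86 − (-76.59) = 25.72 mV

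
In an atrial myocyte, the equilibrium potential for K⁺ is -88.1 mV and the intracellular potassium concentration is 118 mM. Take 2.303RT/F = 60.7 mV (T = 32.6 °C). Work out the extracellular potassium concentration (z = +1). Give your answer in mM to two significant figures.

Nernst: E = (60.7/1) · log₁₀([out]/[in]), so log₁₀([out]/[in]) = -88.1 × 1 / 60.7 = -1.4514.
[out]/[in] = 10^(-1.4514) = 0.03537.
[out] = 0.03537 × 118 = 4.173 mM.

4.2 mM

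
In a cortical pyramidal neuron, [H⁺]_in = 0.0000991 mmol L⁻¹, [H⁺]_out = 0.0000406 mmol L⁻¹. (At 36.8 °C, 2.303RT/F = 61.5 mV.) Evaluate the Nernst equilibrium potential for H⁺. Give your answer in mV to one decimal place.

E = (61.5/z) · log₁₀([H⁺]_out/[H⁺]_in) with z = +1.
= (61.5/1) · log₁₀(0.0000406/0.0000991) = 61.50 · log₁₀(0.4097)
= 61.50 · (-0.3875) = -23.83 mV

-23.8 mV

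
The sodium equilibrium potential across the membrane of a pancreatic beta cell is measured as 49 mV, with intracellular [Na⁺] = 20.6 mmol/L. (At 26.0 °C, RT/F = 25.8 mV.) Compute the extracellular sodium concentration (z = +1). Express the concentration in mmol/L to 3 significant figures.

138 mmol/L

Nernst: E = (25.8/1) · ln([out]/[in]), so ln([out]/[in]) = 49.0 × 1 / 25.8 = 1.8992.
[out]/[in] = e^(1.8992) = 6.681.
[out] = 6.681 × 20.6 = 137.6 mmol/L.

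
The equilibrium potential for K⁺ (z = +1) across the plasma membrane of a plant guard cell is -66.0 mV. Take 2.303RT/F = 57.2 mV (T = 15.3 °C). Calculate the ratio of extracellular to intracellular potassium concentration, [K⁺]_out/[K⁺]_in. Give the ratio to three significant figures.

log₁₀([out]/[in]) = E·z/(57.2) = -66.0 × 1 / 57.2 = -1.1538
[out]/[in] = 10^(-1.1538) = 0.07017

0.0702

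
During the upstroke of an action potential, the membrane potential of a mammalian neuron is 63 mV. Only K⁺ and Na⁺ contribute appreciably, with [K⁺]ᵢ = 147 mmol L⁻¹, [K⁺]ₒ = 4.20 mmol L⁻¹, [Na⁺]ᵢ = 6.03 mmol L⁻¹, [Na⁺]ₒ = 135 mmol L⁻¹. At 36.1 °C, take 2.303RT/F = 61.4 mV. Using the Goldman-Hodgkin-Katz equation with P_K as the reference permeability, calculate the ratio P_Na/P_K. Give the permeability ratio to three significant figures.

21.9

Let α = P_Na/P_K. GHK: Vm = 61.4·log₁₀[(Kₒ + α·Naₒ)/(Kᵢ + α·Naᵢ)].
10^(Vm/61.4) = 10^(63.0/61.4) = 10.618
So 10.618·(Kᵢ + α·Naᵢ) = Kₒ + α·Naₒ → α = (10.618·147.0 − 4.2) / (135.0 − 10.618·6.03)
α = (1561 − 4.2) / (135.0 − 64.03) = 1557/70.97 = 21.93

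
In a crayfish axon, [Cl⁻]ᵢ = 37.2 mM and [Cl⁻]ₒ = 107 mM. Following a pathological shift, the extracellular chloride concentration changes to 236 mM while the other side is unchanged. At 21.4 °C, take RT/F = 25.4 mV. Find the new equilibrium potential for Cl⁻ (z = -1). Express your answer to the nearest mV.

After the shift: [Cl⁻]_out = 236, [Cl⁻]_in = 37.2 mM.
E_new = (25.4/-1)·ln(236/37.2) = -25.40 · (1.8475) = -46.93 mV

-47 mV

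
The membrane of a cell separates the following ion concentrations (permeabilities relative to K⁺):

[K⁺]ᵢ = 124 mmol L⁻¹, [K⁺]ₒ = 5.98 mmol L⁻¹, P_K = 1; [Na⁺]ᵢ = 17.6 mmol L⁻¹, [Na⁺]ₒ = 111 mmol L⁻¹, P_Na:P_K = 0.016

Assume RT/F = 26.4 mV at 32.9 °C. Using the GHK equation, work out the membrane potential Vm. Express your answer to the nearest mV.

-73 mV

Vm = 26.4 · ln[(Σ P·[cation]ₒ + Σ P·[anion]ᵢ) / (Σ P·[cation]ᵢ + Σ P·[anion]ₒ)]
Numerator = 1×5.98 + 0.016×111 = 7.756
Denominator = 1×124 + 0.016×17.6 = 124.3
Vm = 26.4 · ln(0.062407) = 26.4 × (-2.7741) = -73.24 mV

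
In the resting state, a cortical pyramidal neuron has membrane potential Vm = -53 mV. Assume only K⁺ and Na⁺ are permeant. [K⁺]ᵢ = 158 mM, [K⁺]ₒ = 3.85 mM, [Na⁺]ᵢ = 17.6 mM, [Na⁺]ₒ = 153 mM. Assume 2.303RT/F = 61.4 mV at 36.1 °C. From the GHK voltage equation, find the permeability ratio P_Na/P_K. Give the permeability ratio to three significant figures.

Let α = P_Na/P_K. GHK: Vm = 61.4·log₁₀[(Kₒ + α·Naₒ)/(Kᵢ + α·Naᵢ)].
10^(Vm/61.4) = 10^(-53.0/61.4) = 0.13703
So 0.13703·(Kᵢ + α·Naᵢ) = Kₒ + α·Naₒ → α = (0.13703·158.0 − 3.85) / (153.0 − 0.13703·17.6)
α = (21.65 − 3.85) / (153.0 − 2.412) = 17.8/150.6 = 0.1182

0.118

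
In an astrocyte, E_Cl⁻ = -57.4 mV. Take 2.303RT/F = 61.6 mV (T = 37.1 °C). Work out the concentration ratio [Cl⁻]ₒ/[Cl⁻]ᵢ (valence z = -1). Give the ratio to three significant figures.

8.55

log₁₀([out]/[in]) = E·z/(61.6) = -57.4 × -1 / 61.6 = 0.9318
[out]/[in] = 10^(0.9318) = 8.547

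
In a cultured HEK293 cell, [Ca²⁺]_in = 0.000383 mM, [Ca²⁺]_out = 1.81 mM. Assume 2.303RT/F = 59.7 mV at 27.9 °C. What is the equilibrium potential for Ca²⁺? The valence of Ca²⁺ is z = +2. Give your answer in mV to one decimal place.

E = (59.7/z) · log₁₀([Ca²⁺]_out/[Ca²⁺]_in) with z = +2.
= (59.7/2) · log₁₀(1.81/0.000383) = 29.85 · log₁₀(4726)
= 29.85 · (3.6745) = 109.68 mV

109.7 mV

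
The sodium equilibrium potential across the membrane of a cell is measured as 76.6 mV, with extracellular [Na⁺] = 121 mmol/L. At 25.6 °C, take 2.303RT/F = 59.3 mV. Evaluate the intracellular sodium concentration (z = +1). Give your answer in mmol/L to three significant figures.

Nernst: E = (59.3/1) · log₁₀([out]/[in]), so log₁₀([out]/[in]) = 76.6 × 1 / 59.3 = 1.2917.
[out]/[in] = 10^(1.2917) = 19.58.
[in] = 121 / 19.58 = 6.181 mmol/L.

6.18 mmol/L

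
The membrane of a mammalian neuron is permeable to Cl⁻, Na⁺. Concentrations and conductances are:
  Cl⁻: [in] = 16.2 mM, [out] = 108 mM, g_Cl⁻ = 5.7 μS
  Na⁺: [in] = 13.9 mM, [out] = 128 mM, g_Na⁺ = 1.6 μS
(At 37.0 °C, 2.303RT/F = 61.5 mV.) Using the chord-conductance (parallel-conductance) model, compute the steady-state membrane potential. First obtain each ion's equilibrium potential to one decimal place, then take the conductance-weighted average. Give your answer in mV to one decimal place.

E_Cl⁻ = (61.5/-1)·log₁₀(108/16.2) = -50.7 mV
E_Na⁺ = (61.5/1)·log₁₀(128/13.9) = 59.3 mV
Vm = (Σ gᵢEᵢ)/(Σ gᵢ) = (5.7·-50.7 + 1.6·59.3) / (5.7 + 1.6)
= -194.11 / 7.3 = -26.59 mV

-26.6 mV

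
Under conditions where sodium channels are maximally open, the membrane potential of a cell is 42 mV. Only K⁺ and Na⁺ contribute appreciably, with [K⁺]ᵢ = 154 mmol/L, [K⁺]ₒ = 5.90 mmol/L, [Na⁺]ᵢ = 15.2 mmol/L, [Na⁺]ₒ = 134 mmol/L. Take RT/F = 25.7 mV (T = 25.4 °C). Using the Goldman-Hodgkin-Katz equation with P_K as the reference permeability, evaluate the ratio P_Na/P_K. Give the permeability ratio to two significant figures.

Let α = P_Na/P_K. GHK: Vm = 25.7·ln[(Kₒ + α·Naₒ)/(Kᵢ + α·Naᵢ)].
e^(Vm/25.7) = e^(42.0/25.7) = 5.1256
So 5.1256·(Kᵢ + α·Naᵢ) = Kₒ + α·Naₒ → α = (5.1256·154.0 − 5.9) / (134.0 − 5.1256·15.2)
α = (789.3 − 5.9) / (134.0 − 77.91) = 783.4/56.09 = 13.97

14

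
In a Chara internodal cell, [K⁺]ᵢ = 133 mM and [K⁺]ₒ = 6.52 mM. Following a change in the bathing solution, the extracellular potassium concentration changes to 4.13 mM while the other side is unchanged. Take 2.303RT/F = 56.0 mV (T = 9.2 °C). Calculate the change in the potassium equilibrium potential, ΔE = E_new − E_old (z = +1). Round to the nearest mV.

E_old = (56.0/1)·log₁₀(6.52/133) = -73.34 mV
E_new = (56.0/1)·log₁₀(4.13/133) = -84.44 mV
ΔE = -84.44 − (-73.34) = -11.10 mV

-11 mV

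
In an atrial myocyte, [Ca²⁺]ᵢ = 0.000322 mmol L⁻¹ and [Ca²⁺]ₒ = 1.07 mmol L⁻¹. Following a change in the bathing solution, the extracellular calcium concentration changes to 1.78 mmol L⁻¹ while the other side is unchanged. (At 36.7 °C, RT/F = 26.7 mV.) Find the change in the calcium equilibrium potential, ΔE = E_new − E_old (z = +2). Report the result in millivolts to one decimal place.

E_old = (26.7/2)·ln(1.07/0.000322) = 108.25 mV
E_new = (26.7/2)·ln(1.78/0.000322) = 115.04 mV
ΔE = 115.04 − (108.25) = 6.79 mV

6.8 mV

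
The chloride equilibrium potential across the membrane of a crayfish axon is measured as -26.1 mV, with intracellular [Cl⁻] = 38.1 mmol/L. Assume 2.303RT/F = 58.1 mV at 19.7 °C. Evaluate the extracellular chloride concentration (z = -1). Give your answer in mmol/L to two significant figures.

110 mmol/L

Nernst: E = (58.1/-1) · log₁₀([out]/[in]), so log₁₀([out]/[in]) = -26.1 × -1 / 58.1 = 0.4492.
[out]/[in] = 10^(0.4492) = 2.813.
[out] = 2.813 × 38.1 = 107.2 mmol/L.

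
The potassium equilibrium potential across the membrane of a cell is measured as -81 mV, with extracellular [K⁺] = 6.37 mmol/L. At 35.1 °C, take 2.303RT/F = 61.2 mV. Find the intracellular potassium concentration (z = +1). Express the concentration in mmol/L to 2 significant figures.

130 mmol/L

Nernst: E = (61.2/1) · log₁₀([out]/[in]), so log₁₀([out]/[in]) = -81.0 × 1 / 61.2 = -1.3235.
[out]/[in] = 10^(-1.3235) = 0.04748.
[in] = 6.37 / 0.04748 = 134.2 mmol/L.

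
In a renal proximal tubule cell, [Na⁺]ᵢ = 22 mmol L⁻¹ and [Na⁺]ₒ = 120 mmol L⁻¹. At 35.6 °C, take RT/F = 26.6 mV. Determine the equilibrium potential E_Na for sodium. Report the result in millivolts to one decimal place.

E = (26.6/z) · ln([Na⁺]_out/[Na⁺]_in) with z = +1.
= (26.6/1) · ln(120/22) = 26.60 · ln(5.455)
= 26.60 · (1.6964) = 45.13 mV

45.1 mV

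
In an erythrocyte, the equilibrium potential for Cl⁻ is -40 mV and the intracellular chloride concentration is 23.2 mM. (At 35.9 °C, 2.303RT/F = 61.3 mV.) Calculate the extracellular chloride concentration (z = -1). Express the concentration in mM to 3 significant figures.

104 mM

Nernst: E = (61.3/-1) · log₁₀([out]/[in]), so log₁₀([out]/[in]) = -40.0 × -1 / 61.3 = 0.6525.
[out]/[in] = 10^(0.6525) = 4.493.
[out] = 4.493 × 23.2 = 104.2 mM.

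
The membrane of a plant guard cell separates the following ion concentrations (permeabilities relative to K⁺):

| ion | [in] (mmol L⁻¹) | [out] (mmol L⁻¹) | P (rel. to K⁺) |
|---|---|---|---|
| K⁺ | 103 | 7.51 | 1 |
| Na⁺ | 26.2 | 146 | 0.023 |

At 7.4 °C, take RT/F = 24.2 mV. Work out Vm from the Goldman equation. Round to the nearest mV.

Vm = 24.2 · ln[(Σ P·[cation]ₒ + Σ P·[anion]ᵢ) / (Σ P·[cation]ᵢ + Σ P·[anion]ₒ)]
Numerator = 1×7.51 + 0.023×146 = 10.87
Denominator = 1×103 + 0.023×26.2 = 103.6
Vm = 24.2 · ln(0.1049) = 24.2 × (-2.2547) = -54.56 mV

-55 mV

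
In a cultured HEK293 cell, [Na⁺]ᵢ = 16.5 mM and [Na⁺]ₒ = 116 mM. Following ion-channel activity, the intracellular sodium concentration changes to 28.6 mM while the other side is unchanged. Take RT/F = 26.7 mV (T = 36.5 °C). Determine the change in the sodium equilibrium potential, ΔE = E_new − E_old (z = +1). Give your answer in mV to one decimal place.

-14.7 mV

E_old = (26.7/1)·ln(116/16.5) = 52.07 mV
E_new = (26.7/1)·ln(116/28.6) = 37.38 mV
ΔE = 37.38 − (52.07) = -14.69 mV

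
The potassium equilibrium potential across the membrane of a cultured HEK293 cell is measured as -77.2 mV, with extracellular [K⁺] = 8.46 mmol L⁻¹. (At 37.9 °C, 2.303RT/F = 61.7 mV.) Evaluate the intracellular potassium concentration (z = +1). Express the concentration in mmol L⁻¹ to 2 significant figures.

150 mmol L⁻¹

Nernst: E = (61.7/1) · log₁₀([out]/[in]), so log₁₀([out]/[in]) = -77.2 × 1 / 61.7 = -1.2512.
[out]/[in] = 10^(-1.2512) = 0.05608.
[in] = 8.46 / 0.05608 = 150.9 mmol L⁻¹.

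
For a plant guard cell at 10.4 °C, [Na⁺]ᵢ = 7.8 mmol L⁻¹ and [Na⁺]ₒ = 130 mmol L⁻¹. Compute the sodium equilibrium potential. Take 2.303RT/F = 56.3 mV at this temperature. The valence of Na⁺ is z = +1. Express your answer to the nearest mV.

69 mV

E = (56.3/z) · log₁₀([Na⁺]_out/[Na⁺]_in) with z = +1.
= (56.3/1) · log₁₀(130/7.8) = 56.30 · log₁₀(16.67)
= 56.30 · (1.2218) = 68.79 mV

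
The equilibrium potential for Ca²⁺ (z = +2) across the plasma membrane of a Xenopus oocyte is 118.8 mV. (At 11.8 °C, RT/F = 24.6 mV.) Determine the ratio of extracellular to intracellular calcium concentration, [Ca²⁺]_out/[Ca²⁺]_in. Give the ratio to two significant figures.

16000

ln([out]/[in]) = E·z/(24.6) = 118.8 × 2 / 24.6 = 9.6585
[out]/[in] = e^(9.6585) = 1.565e+04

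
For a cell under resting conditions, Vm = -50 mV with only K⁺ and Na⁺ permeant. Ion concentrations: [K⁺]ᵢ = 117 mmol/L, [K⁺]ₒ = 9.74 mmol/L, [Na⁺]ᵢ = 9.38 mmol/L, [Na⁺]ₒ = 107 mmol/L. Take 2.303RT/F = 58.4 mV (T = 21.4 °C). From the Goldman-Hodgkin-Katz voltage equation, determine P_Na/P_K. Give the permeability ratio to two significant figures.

Let α = P_Na/P_K. GHK: Vm = 58.4·log₁₀[(Kₒ + α·Naₒ)/(Kᵢ + α·Naᵢ)].
10^(Vm/58.4) = 10^(-50.0/58.4) = 0.13926
So 0.13926·(Kᵢ + α·Naᵢ) = Kₒ + α·Naₒ → α = (0.13926·117.0 − 9.74) / (107.0 − 0.13926·9.38)
α = (16.29 − 9.74) / (107.0 − 1.306) = 6.554/105.7 = 0.06201

0.062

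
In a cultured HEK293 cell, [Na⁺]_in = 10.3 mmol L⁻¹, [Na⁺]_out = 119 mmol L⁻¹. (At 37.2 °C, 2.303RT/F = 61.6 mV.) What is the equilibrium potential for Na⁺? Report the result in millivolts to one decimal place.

E = (61.6/z) · log₁₀([Na⁺]_out/[Na⁺]_in) with z = +1.
= (61.6/1) · log₁₀(119/10.3) = 61.60 · log₁₀(11.55)
= 61.60 · (1.0627) = 65.46 mV

65.5 mV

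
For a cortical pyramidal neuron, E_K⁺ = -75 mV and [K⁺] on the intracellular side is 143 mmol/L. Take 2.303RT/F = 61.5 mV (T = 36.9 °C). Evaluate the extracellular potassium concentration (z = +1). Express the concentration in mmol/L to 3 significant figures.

Nernst: E = (61.5/1) · log₁₀([out]/[in]), so log₁₀([out]/[in]) = -75.0 × 1 / 61.5 = -1.2195.
[out]/[in] = 10^(-1.2195) = 0.06032.
[out] = 0.06032 × 143 = 8.626 mmol/L.

8.63 mmol/L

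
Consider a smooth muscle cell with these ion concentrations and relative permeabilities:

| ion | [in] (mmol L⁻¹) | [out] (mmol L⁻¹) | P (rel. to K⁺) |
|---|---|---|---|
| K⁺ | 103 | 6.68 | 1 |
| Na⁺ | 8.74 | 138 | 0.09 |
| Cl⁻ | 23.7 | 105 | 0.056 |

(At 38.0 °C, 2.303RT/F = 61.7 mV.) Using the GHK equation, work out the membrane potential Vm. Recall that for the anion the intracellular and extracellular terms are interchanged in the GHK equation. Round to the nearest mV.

Vm = 61.7 · log₁₀[(Σ P·[cation]ₒ + Σ P·[anion]ᵢ) / (Σ P·[cation]ᵢ + Σ P·[anion]ₒ)]
Numerator = 1×6.68 + 0.09×138 + 0.056×23.7 = 20.43
Denominator = 1×103 + 0.09×8.74 + 0.056×105 = 109.7
Vm = 61.7 · log₁₀(0.18627) = 61.7 × (-0.7299) = -45.03 mV

-45 mV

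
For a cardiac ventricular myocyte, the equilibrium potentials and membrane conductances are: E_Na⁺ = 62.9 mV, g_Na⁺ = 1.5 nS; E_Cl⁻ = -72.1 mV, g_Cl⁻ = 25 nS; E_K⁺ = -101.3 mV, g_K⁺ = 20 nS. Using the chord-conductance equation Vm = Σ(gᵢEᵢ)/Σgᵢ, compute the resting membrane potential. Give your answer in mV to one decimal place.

-80.3 mV

Σ gᵢEᵢ = 1.5·(62.9) + 25·(-72.1) + 20·(-101.3) = -3734.15
Σ gᵢ = 1.5 + 25 + 20 = 46.5
Vm = -3734.15 / 46.5 = -80.30 mV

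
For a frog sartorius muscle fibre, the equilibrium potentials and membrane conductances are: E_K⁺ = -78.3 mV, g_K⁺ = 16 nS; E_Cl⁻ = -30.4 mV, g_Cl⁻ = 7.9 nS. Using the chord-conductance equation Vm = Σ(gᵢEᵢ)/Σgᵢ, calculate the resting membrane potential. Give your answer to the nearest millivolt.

Σ gᵢEᵢ = 16·(-78.3) + 7.9·(-30.4) = -1492.96
Σ gᵢ = 16 + 7.9 = 23.9
Vm = -1492.96 / 23.9 = -62.47 mV

-62 mV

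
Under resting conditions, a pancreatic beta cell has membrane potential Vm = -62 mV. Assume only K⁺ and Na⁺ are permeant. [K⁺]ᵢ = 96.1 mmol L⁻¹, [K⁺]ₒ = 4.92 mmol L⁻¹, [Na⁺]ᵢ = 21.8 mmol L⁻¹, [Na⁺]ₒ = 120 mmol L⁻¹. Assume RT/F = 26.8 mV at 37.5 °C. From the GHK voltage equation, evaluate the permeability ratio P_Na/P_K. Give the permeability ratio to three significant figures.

0.0389

Let α = P_Na/P_K. GHK: Vm = 26.8·ln[(Kₒ + α·Naₒ)/(Kᵢ + α·Naᵢ)].
e^(Vm/26.8) = e^(-62.0/26.8) = 0.098921
So 0.098921·(Kᵢ + α·Naᵢ) = Kₒ + α·Naₒ → α = (0.098921·96.1 − 4.92) / (120.0 − 0.098921·21.8)
α = (9.506 − 4.92) / (120.0 − 2.156) = 4.586/117.8 = 0.03892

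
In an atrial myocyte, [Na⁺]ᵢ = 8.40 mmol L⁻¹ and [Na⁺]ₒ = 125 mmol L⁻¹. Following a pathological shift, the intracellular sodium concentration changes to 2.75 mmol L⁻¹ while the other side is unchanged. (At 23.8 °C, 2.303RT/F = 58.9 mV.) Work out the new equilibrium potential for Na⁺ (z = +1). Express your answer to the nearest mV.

After the shift: [Na⁺]_out = 125, [Na⁺]_in = 2.75 mmol L⁻¹.
E_new = (58.9/1)·log₁₀(125/2.75) = 58.90 · (1.6576) = 97.63 mV

98 mV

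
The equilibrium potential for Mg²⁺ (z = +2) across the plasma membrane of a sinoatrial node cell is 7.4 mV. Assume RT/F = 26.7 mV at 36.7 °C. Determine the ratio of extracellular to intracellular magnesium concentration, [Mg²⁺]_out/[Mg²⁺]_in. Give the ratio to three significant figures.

ln([out]/[in]) = E·z/(26.7) = 7.4 × 2 / 26.7 = 0.5543
[out]/[in] = e^(0.5543) = 1.741

1.74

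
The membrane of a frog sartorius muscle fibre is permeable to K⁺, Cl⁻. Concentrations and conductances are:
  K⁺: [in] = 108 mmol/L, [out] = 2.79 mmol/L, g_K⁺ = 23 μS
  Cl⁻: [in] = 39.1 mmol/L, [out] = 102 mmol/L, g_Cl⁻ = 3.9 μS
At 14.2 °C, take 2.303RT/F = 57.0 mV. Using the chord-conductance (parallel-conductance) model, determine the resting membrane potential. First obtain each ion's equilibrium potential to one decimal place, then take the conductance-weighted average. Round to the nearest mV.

-81 mV

E_K⁺ = (57.0/1)·log₁₀(2.79/108) = -90.5 mV
E_Cl⁻ = (57.0/-1)·log₁₀(102/39.1) = -23.7 mV
Vm = (Σ gᵢEᵢ)/(Σ gᵢ) = (23·-90.5 + 3.9·-23.7) / (23 + 3.9)
= -2173.93 / 26.9 = -80.82 mV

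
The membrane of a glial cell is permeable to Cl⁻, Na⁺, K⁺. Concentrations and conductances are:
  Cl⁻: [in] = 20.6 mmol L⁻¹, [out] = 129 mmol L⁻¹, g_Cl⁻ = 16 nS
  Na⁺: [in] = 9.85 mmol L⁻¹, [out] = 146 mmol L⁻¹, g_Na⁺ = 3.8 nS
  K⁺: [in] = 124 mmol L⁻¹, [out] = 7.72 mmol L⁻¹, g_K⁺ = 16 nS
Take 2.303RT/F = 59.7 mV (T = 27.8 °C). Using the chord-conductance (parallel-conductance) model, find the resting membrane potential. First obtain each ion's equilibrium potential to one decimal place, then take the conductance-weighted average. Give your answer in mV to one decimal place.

-46.0 mV

E_Cl⁻ = (59.7/-1)·log₁₀(129/20.6) = -47.6 mV
E_Na⁺ = (59.7/1)·log₁₀(146/9.85) = 69.9 mV
E_K⁺ = (59.7/1)·log₁₀(7.72/124) = -72.0 mV
Vm = (Σ gᵢEᵢ)/(Σ gᵢ) = (16·-47.6 + 3.8·69.9 + 16·-72.0) / (16 + 3.8 + 16)
= -1647.98 / 35.8 = -46.03 mV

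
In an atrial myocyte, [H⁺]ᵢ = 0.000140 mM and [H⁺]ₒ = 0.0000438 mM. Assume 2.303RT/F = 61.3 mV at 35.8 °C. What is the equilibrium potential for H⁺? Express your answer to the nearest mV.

E = (61.3/z) · log₁₀([H⁺]_out/[H⁺]_in) with z = +1.
= (61.3/1) · log₁₀(0.0000438/0.000140) = 61.30 · log₁₀(0.3129)
= 61.30 · (-0.5047) = -30.94 mV

-31 mV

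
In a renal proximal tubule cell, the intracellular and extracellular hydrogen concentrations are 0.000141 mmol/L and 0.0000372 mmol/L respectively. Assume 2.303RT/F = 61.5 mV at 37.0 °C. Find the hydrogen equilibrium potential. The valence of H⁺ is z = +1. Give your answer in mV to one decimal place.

-35.6 mV

E = (61.5/z) · log₁₀([H⁺]_out/[H⁺]_in) with z = +1.
= (61.5/1) · log₁₀(0.0000372/0.000141) = 61.50 · log₁₀(0.2638)
= 61.50 · (-0.5787) = -35.59 mV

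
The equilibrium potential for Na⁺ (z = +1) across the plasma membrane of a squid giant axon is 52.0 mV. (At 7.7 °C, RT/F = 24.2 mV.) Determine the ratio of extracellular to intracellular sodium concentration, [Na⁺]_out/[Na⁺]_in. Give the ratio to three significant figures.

8.57

ln([out]/[in]) = E·z/(24.2) = 52.0 × 1 / 24.2 = 2.1488
[out]/[in] = e^(2.1488) = 8.574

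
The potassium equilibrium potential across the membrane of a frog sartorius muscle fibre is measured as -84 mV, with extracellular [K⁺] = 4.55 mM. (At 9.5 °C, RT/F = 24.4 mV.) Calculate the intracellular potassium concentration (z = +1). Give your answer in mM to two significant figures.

Nernst: E = (24.4/1) · ln([out]/[in]), so ln([out]/[in]) = -84.0 × 1 / 24.4 = -3.4426.
[out]/[in] = e^(-3.4426) = 0.03198.
[in] = 4.55 / 0.03198 = 142.3 mM.

140 mM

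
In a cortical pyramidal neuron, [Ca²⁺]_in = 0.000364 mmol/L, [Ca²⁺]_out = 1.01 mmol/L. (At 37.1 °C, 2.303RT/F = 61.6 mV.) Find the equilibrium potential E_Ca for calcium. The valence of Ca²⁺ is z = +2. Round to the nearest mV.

106 mV

E = (61.6/z) · log₁₀([Ca²⁺]_out/[Ca²⁺]_in) with z = +2.
= (61.6/2) · log₁₀(1.01/0.000364) = 30.80 · log₁₀(2775)
= 30.80 · (3.4432) = 106.05 mV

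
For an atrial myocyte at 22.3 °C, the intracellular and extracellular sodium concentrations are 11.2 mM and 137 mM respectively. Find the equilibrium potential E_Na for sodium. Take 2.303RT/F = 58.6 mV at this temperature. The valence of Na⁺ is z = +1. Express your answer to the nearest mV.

64 mV

E = (58.6/z) · log₁₀([Na⁺]_out/[Na⁺]_in) with z = +1.
= (58.6/1) · log₁₀(137/11.2) = 58.60 · log₁₀(12.23)
= 58.60 · (1.0875) = 63.73 mV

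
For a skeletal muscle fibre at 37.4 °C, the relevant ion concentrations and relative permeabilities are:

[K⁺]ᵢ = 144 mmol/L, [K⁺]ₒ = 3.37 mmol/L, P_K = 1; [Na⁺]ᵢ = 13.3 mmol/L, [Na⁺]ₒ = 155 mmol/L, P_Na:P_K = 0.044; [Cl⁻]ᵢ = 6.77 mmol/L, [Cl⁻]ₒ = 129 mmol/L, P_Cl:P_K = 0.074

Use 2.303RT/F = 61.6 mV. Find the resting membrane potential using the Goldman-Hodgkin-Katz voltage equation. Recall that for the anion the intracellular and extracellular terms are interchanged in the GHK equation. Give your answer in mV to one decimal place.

Vm = 61.6 · log₁₀[(Σ P·[cation]ₒ + Σ P·[anion]ᵢ) / (Σ P·[cation]ᵢ + Σ P·[anion]ₒ)]
Numerator = 1×3.37 + 0.044×155 + 0.074×6.77 = 10.69
Denominator = 1×144 + 0.044×13.3 + 0.074×129 = 154.1
Vm = 61.6 · log₁₀(0.069363) = 61.6 × (-1.1589) = -71.39 mV

-71.4 mV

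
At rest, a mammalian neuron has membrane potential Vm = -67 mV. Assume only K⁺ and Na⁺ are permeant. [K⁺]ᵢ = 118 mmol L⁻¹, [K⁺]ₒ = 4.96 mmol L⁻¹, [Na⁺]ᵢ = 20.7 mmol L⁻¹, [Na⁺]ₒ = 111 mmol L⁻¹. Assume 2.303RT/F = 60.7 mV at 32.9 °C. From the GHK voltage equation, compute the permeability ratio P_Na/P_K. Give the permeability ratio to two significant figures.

Let α = P_Na/P_K. GHK: Vm = 60.7·log₁₀[(Kₒ + α·Naₒ)/(Kᵢ + α·Naᵢ)].
10^(Vm/60.7) = 10^(-67.0/60.7) = 0.078743
So 0.078743·(Kᵢ + α·Naᵢ) = Kₒ + α·Naₒ → α = (0.078743·118.0 − 4.96) / (111.0 − 0.078743·20.7)
α = (9.292 − 4.96) / (111.0 − 1.63) = 4.332/109.4 = 0.03961

0.040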